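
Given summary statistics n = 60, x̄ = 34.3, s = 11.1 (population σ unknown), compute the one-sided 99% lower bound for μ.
μ ≥ 30.87

Lower bound (one-sided):
t* = 2.391 (one-sided for 99%)
Lower bound = x̄ - t* · s/√n = 34.3 - 2.391 · 11.1/√60 = 30.87

We are 99% confident that μ ≥ 30.87.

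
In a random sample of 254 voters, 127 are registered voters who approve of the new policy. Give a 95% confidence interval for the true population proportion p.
(0.439, 0.561)

Proportion CI:
p̂ = 127/254 = 0.50000
SE = √(p̂(1-p̂)/n) = √(0.50000 · 0.50000 / 254) = 0.03137

z* = 1.960
Margin = z* · SE = 1.960 · 0.03137 = 0.0615

CI: 0.50000 ± 0.0615 = (0.439, 0.561)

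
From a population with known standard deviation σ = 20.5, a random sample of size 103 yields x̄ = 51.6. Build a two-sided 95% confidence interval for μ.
(47.64, 55.56)

z-interval (σ known):
z* = 1.960 for 95% confidence

Margin of error = z* · σ/√n = 1.960 · 20.5/√103 = 3.96

CI: (51.6 - 3.96, 51.6 + 3.96) = (47.64, 55.56)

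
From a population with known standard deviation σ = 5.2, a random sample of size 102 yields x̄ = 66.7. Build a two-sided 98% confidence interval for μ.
(65.50, 67.90)

z-interval (σ known):
z* = 2.326 for 98% confidence

Margin of error = z* · σ/√n = 2.326 · 5.2/√102 = 1.20

CI: (66.7 - 1.20, 66.7 + 1.20) = (65.50, 67.90)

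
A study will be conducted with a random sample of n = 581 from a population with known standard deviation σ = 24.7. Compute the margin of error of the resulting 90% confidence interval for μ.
Margin of error = 1.69

Margin of error = z* · σ/√n
= 1.645 · 24.7/√581
= 1.645 · 24.7/24.1039
= 1.69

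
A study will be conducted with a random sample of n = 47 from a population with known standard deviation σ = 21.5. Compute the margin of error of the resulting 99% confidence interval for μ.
Margin of error = 8.08

Margin of error = z* · σ/√n
= 2.576 · 21.5/√47
= 2.576 · 21.5/6.8557
= 8.08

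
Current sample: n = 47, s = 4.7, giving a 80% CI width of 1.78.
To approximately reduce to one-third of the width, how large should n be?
n ≈ 423

CI width ∝ 1/√n
To reduce width by factor 3, need √n to grow by 3 → need 3² = 9 times as many samples.

Current: n = 47, width = 1.78
New: n = 423, width ≈ 0.59

Width reduced by factor of 1.78/0.59 = 3.02.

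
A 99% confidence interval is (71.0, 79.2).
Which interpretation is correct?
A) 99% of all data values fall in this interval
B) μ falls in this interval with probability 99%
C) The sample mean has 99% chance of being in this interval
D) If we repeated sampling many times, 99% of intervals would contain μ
D

A) Wrong — a CI is about the parameter μ, not individual data values.
B) Wrong — μ is fixed; the randomness lives in the interval, not in μ.
C) Wrong — x̄ is observed and sits in the interval by construction.
D) Correct — this is the frequentist long-run coverage interpretation.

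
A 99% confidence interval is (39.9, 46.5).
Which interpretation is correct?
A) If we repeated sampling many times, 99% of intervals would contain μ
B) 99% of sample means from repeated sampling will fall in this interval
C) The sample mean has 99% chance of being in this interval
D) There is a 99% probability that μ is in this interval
A

A) Correct — this is the frequentist long-run coverage interpretation.
B) Wrong — coverage applies to intervals containing μ, not to future x̄ values.
C) Wrong — x̄ is observed and sits in the interval by construction.
D) Wrong — μ is fixed; the randomness lives in the interval, not in μ.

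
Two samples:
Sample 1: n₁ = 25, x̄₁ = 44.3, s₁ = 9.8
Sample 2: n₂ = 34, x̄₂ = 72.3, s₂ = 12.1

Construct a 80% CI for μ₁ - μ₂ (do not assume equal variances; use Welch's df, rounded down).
(-31.70, -24.30)

Difference: x̄₁ - x̄₂ = -28.00
SE = √(s₁²/n₁ + s₂²/n₂) = √(9.8²/25 + 12.1²/34) = 2.8544
df = 56.41 → 56 (Welch–Satterthwaite, rounded down)
t* = 1.297

CI: -28.00 ± 1.297 · 2.8544 = -28.00 ± 3.70 = (-31.70, -24.30)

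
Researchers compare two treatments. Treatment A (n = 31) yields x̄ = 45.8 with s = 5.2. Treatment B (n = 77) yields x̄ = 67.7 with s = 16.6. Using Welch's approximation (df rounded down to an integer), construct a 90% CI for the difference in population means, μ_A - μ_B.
(-25.40, -18.40)

Difference: x̄₁ - x̄₂ = -21.90
SE = √(s₁²/n₁ + s₂²/n₂) = √(5.2²/31 + 16.6²/77) = 2.1097
df = 102.18 → 102 (Welch–Satterthwaite, rounded down)
t* = 1.660

CI: -21.90 ± 1.660 · 2.1097 = -21.90 ± 3.50 = (-25.40, -18.40)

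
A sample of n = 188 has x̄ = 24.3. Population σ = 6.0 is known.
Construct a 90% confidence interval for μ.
(23.58, 25.02)

z-interval (σ known):
z* = 1.645 for 90% confidence

Margin of error = z* · σ/√n = 1.645 · 6.0/√188 = 0.72

CI: (24.3 - 0.72, 24.3 + 0.72) = (23.58, 25.02)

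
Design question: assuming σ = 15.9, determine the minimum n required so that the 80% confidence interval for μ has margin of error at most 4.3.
n ≥ 23

For margin E ≤ 4.3:
n ≥ (z* · σ / E)²
n ≥ (1.282 · 15.9 / 4.3)²
n ≥ 22.47

Minimum n = 23 (rounding up)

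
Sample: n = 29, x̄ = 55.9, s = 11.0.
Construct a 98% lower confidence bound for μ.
μ ≥ 51.50

Lower bound (one-sided):
t* = 2.154 (one-sided for 98%)
Lower bound = x̄ - t* · s/√n = 55.9 - 2.154 · 11.0/√29 = 51.50

We are 98% confident that μ ≥ 51.50.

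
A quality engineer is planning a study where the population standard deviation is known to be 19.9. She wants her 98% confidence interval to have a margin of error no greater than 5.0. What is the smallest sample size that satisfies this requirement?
n ≥ 86

For margin E ≤ 5.0:
n ≥ (z* · σ / E)²
n ≥ (2.326 · 19.9 / 5.0)²
n ≥ 85.70

Minimum n = 86 (rounding up)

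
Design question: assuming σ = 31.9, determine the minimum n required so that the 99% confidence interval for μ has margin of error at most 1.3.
n ≥ 3996

For margin E ≤ 1.3:
n ≥ (z* · σ / E)²
n ≥ (2.576 · 31.9 / 1.3)²
n ≥ 3995.64

Minimum n = 3996 (rounding up)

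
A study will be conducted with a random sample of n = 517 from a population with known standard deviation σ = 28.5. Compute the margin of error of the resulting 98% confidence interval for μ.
Margin of error = 2.92

Margin of error = z* · σ/√n
= 2.326 · 28.5/√517
= 2.326 · 28.5/22.7376
= 2.92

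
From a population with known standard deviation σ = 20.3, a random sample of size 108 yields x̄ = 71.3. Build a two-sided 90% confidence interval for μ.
(68.09, 74.51)

z-interval (σ known):
z* = 1.645 for 90% confidence

Margin of error = z* · σ/√n = 1.645 · 20.3/√108 = 3.21

CI: (71.3 - 3.21, 71.3 + 3.21) = (68.09, 74.51)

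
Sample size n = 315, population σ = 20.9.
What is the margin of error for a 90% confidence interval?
Margin of error = 1.94

Margin of error = z* · σ/√n
= 1.645 · 20.9/√315
= 1.645 · 20.9/17.7482
= 1.94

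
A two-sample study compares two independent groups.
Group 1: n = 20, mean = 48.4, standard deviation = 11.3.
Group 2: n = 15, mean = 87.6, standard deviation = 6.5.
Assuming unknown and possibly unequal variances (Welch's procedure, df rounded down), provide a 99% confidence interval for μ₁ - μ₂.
(-47.52, -30.88)

Difference: x̄₁ - x̄₂ = -39.20
SE = √(s₁²/n₁ + s₂²/n₂) = √(11.3²/20 + 6.5²/15) = 3.0333
df = 31.22 → 31 (Welch–Satterthwaite, rounded down)
t* = 2.744

CI: -39.20 ± 2.744 · 3.0333 = -39.20 ± 8.32 = (-47.52, -30.88)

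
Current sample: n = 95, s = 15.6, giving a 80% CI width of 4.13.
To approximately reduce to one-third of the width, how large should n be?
n ≈ 855

CI width ∝ 1/√n
To reduce width by factor 3, need √n to grow by 3 → need 3² = 9 times as many samples.

Current: n = 95, width = 4.13
New: n = 855, width ≈ 1.37

Width reduced by factor of 4.13/1.37 = 3.01.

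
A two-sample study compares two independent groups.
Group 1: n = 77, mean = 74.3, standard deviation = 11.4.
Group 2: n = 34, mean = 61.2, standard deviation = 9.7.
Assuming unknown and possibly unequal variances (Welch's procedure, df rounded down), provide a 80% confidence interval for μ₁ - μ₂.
(10.37, 15.83)

Difference: x̄₁ - x̄₂ = 13.10
SE = √(s₁²/n₁ + s₂²/n₂) = √(11.4²/77 + 9.7²/34) = 2.1107
df = 73.63 → 73 (Welch–Satterthwaite, rounded down)
t* = 1.293

CI: 13.10 ± 1.293 · 2.1107 = 13.10 ± 2.73 = (10.37, 15.83)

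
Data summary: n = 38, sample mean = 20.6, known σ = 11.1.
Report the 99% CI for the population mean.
(15.96, 25.24)

z-interval (σ known):
z* = 2.576 for 99% confidence

Margin of error = z* · σ/√n = 2.576 · 11.1/√38 = 4.64

CI: (20.6 - 4.64, 20.6 + 4.64) = (15.96, 25.24)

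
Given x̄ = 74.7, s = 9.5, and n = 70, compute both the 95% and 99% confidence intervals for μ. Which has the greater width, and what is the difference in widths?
99% CI is wider by 1.49

df = 69
95% CI: t* = 1.995, (72.43, 76.97), width = 2 · t* · s/√n = 4.53
99% CI: t* = 2.649, (71.69, 77.71), width = 2 · t* · s/√n = 6.02

The 99% CI is wider by 6.02 - 4.53 = 1.49.
Higher confidence requires a wider interval.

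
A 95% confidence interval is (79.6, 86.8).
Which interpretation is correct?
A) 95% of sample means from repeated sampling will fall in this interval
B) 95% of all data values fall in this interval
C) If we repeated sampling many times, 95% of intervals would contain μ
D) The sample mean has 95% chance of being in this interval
C

A) Wrong — coverage applies to intervals containing μ, not to future x̄ values.
B) Wrong — a CI is about the parameter μ, not individual data values.
C) Correct — this is the frequentist long-run coverage interpretation.
D) Wrong — x̄ is observed and sits in the interval by construction.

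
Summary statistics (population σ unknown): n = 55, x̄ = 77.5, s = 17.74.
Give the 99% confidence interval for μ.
(71.11, 83.89)

t-interval (σ unknown):
df = n - 1 = 54
t* = 2.670 for 99% confidence

Margin of error = t* · s/√n = 2.670 · 17.74/√55 = 6.39

CI: (71.11, 83.89)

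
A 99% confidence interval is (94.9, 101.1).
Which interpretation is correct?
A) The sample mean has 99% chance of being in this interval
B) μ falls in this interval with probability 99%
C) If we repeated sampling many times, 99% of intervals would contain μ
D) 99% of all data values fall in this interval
C

A) Wrong — x̄ is observed and sits in the interval by construction.
B) Wrong — μ is fixed; the randomness lives in the interval, not in μ.
C) Correct — this is the frequentist long-run coverage interpretation.
D) Wrong — a CI is about the parameter μ, not individual data values.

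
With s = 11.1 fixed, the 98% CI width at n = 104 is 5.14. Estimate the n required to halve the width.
n ≈ 416

CI width ∝ 1/√n
To reduce width by factor 2, need √n to grow by 2 → need 2² = 4 times as many samples.

Current: n = 104, width = 5.14
New: n = 416, width ≈ 2.54

Width reduced by factor of 5.14/2.54 = 2.02.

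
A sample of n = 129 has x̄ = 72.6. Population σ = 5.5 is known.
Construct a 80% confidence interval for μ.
(71.98, 73.22)

z-interval (σ known):
z* = 1.282 for 80% confidence

Margin of error = z* · σ/√n = 1.282 · 5.5/√129 = 0.62

CI: (72.6 - 0.62, 72.6 + 0.62) = (71.98, 73.22)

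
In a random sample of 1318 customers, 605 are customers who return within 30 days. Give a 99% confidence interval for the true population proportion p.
(0.424, 0.494)

Proportion CI:
p̂ = 605/1318 = 0.45903
SE = √(p̂(1-p̂)/n) = √(0.45903 · 0.54097 / 1318) = 0.01373

z* = 2.576
Margin = z* · SE = 2.576 · 0.01373 = 0.0354

CI: 0.45903 ± 0.0354 = (0.424, 0.494)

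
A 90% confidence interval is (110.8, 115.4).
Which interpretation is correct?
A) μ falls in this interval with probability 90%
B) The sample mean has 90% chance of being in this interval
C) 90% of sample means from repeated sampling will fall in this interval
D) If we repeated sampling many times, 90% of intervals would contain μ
D

A) Wrong — μ is fixed; the randomness lives in the interval, not in μ.
B) Wrong — x̄ is observed and sits in the interval by construction.
C) Wrong — coverage applies to intervals containing μ, not to future x̄ values.
D) Correct — this is the frequentist long-run coverage interpretation.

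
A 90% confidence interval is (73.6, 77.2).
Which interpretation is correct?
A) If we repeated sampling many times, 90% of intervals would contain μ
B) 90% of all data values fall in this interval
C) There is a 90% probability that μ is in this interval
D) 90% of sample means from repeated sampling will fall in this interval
A

A) Correct — this is the frequentist long-run coverage interpretation.
B) Wrong — a CI is about the parameter μ, not individual data values.
C) Wrong — μ is fixed; the randomness lives in the interval, not in μ.
D) Wrong — coverage applies to intervals containing μ, not to future x̄ values.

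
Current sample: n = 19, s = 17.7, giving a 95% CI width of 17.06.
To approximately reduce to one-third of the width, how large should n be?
n ≈ 171

CI width ∝ 1/√n
To reduce width by factor 3, need √n to grow by 3 → need 3² = 9 times as many samples.

Current: n = 19, width = 17.06
New: n = 171, width ≈ 5.34

Width reduced by factor of 17.06/5.34 = 3.19.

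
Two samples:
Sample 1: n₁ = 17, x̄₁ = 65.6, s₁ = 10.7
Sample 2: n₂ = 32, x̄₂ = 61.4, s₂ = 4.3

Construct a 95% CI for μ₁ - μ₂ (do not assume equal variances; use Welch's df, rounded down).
(-1.48, 9.88)

Difference: x̄₁ - x̄₂ = 4.20
SE = √(s₁²/n₁ + s₂²/n₂) = √(10.7²/17 + 4.3²/32) = 2.7042
df = 18.79 → 18 (Welch–Satterthwaite, rounded down)
t* = 2.101

CI: 4.20 ± 2.101 · 2.7042 = 4.20 ± 5.68 = (-1.48, 9.88)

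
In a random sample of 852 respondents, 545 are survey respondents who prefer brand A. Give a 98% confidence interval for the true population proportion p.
(0.601, 0.678)

Proportion CI:
p̂ = 545/852 = 0.63967
SE = √(p̂(1-p̂)/n) = √(0.63967 · 0.36033 / 852) = 0.01645

z* = 2.326
Margin = z* · SE = 2.326 · 0.01645 = 0.0383

CI: 0.63967 ± 0.0383 = (0.601, 0.678)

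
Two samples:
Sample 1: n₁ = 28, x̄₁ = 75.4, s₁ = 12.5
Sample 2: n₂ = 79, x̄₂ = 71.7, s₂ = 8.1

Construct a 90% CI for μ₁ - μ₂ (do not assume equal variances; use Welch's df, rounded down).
(-0.58, 7.98)

Difference: x̄₁ - x̄₂ = 3.70
SE = √(s₁²/n₁ + s₂²/n₂) = √(12.5²/28 + 8.1²/79) = 2.5320
df = 35.36 → 35 (Welch–Satterthwaite, rounded down)
t* = 1.690

CI: 3.70 ± 1.690 · 2.5320 = 3.70 ± 4.28 = (-0.58, 7.98)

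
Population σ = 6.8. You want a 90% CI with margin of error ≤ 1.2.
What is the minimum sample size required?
n ≥ 87

For margin E ≤ 1.2:
n ≥ (z* · σ / E)²
n ≥ (1.645 · 6.8 / 1.2)²
n ≥ 86.89

Minimum n = 87 (rounding up)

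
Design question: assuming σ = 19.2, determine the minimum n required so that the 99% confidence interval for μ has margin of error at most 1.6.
n ≥ 956

For margin E ≤ 1.6:
n ≥ (z* · σ / E)²
n ≥ (2.576 · 19.2 / 1.6)²
n ≥ 955.55

Minimum n = 956 (rounding up)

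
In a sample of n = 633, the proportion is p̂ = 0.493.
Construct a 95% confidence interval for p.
(0.454, 0.532)

Proportion CI:
SE = √(p̂(1-p̂)/n) = √(0.493 · 0.507 / 633) = 0.01987

z* = 1.960
Margin = z* · SE = 1.960 · 0.01987 = 0.0389

CI: 0.493 ± 0.0389 = (0.454, 0.532)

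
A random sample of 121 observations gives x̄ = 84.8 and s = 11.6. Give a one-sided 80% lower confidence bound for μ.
μ ≥ 83.91

Lower bound (one-sided):
t* = 0.845 (one-sided for 80%)
Lower bound = x̄ - t* · s/√n = 84.8 - 0.845 · 11.6/√121 = 83.91

We are 80% confident that μ ≥ 83.91.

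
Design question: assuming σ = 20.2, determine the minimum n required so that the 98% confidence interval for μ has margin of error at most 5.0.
n ≥ 89

For margin E ≤ 5.0:
n ≥ (z* · σ / E)²
n ≥ (2.326 · 20.2 / 5.0)²
n ≥ 88.30

Minimum n = 89 (rounding up)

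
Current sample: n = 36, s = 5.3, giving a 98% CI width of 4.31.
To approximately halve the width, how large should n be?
n ≈ 144

CI width ∝ 1/√n
To reduce width by factor 2, need √n to grow by 2 → need 2² = 4 times as many samples.

Current: n = 36, width = 4.31
New: n = 144, width ≈ 2.08

Width reduced by factor of 4.31/2.08 = 2.07.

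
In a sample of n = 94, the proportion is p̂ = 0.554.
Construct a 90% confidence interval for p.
(0.470, 0.638)

Proportion CI:
SE = √(p̂(1-p̂)/n) = √(0.554 · 0.446 / 94) = 0.05127

z* = 1.645
Margin = z* · SE = 1.645 · 0.05127 = 0.0843

CI: 0.554 ± 0.0843 = (0.470, 0.638)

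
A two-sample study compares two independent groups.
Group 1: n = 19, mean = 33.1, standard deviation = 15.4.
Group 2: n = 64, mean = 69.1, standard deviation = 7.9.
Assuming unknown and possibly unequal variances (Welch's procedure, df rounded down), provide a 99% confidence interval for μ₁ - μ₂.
(-46.44, -25.56)

Difference: x̄₁ - x̄₂ = -36.00
SE = √(s₁²/n₁ + s₂²/n₂) = √(15.4²/19 + 7.9²/64) = 3.6684
df = 20.89 → 20 (Welch–Satterthwaite, rounded down)
t* = 2.845

CI: -36.00 ± 2.845 · 3.6684 = -36.00 ± 10.44 = (-46.44, -25.56)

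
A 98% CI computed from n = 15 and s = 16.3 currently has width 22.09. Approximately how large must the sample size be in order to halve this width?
n ≈ 60

CI width ∝ 1/√n
To reduce width by factor 2, need √n to grow by 2 → need 2² = 4 times as many samples.

Current: n = 15, width = 22.09
New: n = 60, width ≈ 10.06

Width reduced by factor of 22.09/10.06 = 2.20.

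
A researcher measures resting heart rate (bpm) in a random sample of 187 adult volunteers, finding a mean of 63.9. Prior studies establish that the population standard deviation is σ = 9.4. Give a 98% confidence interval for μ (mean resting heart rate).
(62.30, 65.50)

z-interval (σ known):
z* = 2.326 for 98% confidence

Margin of error = z* · σ/√n = 2.326 · 9.4/√187 = 1.60

CI: (63.9 - 1.60, 63.9 + 1.60) = (62.30, 65.50)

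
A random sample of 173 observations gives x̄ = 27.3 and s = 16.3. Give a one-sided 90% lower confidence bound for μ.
μ ≥ 25.71

Lower bound (one-sided):
t* = 1.286 (one-sided for 90%)
Lower bound = x̄ - t* · s/√n = 27.3 - 1.286 · 16.3/√173 = 25.71

We are 90% confident that μ ≥ 25.71.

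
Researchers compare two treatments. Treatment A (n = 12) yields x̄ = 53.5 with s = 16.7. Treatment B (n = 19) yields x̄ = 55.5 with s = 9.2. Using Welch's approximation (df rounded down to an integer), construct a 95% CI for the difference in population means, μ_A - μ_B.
(-13.21, 9.21)

Difference: x̄₁ - x̄₂ = -2.00
SE = √(s₁²/n₁ + s₂²/n₂) = √(16.7²/12 + 9.2²/19) = 5.2627
df = 15.28 → 15 (Welch–Satterthwaite, rounded down)
t* = 2.131

CI: -2.00 ± 2.131 · 5.2627 = -2.00 ± 11.21 = (-13.21, 9.21)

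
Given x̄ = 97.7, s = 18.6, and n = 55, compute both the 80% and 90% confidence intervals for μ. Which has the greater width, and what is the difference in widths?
90% CI is wider by 1.89

df = 54
80% CI: t* = 1.297, (94.45, 100.95), width = 2 · t* · s/√n = 6.51
90% CI: t* = 1.674, (93.50, 101.90), width = 2 · t* · s/√n = 8.40

The 90% CI is wider by 8.40 - 6.51 = 1.89.
Higher confidence requires a wider interval.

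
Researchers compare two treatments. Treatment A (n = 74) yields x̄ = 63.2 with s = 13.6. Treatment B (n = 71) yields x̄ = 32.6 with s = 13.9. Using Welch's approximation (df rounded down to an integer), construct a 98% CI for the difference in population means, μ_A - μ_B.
(25.22, 35.98)

Difference: x̄₁ - x̄₂ = 30.60
SE = √(s₁²/n₁ + s₂²/n₂) = √(13.6²/74 + 13.9²/71) = 2.2849
df = 142.43 → 142 (Welch–Satterthwaite, rounded down)
t* = 2.353

CI: 30.60 ± 2.353 · 2.2849 = 30.60 ± 5.38 = (25.22, 35.98)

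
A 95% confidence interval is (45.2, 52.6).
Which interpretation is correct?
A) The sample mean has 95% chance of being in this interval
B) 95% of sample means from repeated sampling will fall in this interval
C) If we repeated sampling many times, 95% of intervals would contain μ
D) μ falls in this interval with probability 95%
C

A) Wrong — x̄ is observed and sits in the interval by construction.
B) Wrong — coverage applies to intervals containing μ, not to future x̄ values.
C) Correct — this is the frequentist long-run coverage interpretation.
D) Wrong — μ is fixed; the randomness lives in the interval, not in μ.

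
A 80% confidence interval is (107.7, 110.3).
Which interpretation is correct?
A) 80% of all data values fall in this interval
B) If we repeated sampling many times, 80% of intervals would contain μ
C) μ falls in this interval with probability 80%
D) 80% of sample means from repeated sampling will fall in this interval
B

A) Wrong — a CI is about the parameter μ, not individual data values.
B) Correct — this is the frequentist long-run coverage interpretation.
C) Wrong — μ is fixed; the randomness lives in the interval, not in μ.
D) Wrong — coverage applies to intervals containing μ, not to future x̄ values.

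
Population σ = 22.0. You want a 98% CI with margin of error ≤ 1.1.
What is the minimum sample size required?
n ≥ 2165

For margin E ≤ 1.1:
n ≥ (z* · σ / E)²
n ≥ (2.326 · 22.0 / 1.1)²
n ≥ 2164.11

Minimum n = 2165 (rounding up)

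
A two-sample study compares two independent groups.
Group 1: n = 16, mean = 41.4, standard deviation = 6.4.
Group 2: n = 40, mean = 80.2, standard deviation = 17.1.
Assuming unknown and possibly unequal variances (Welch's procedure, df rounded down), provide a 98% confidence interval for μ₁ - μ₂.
(-46.34, -31.26)

Difference: x̄₁ - x̄₂ = -38.80
SE = √(s₁²/n₁ + s₂²/n₂) = √(6.4²/16 + 17.1²/40) = 3.1417
df = 53.91 → 53 (Welch–Satterthwaite, rounded down)
t* = 2.399

CI: -38.80 ± 2.399 · 3.1417 = -38.80 ± 7.54 = (-46.34, -31.26)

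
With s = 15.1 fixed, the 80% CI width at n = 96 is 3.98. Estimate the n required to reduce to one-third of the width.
n ≈ 864

CI width ∝ 1/√n
To reduce width by factor 3, need √n to grow by 3 → need 3² = 9 times as many samples.

Current: n = 96, width = 3.98
New: n = 864, width ≈ 1.32

Width reduced by factor of 3.98/1.32 = 3.02.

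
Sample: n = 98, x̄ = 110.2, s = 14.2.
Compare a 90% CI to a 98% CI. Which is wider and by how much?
98% CI is wider by 2.01

df = 97
90% CI: t* = 1.661, (107.82, 112.58), width = 2 · t* · s/√n = 4.77
98% CI: t* = 2.365, (106.81, 113.59), width = 2 · t* · s/√n = 6.78

The 98% CI is wider by 6.78 - 4.77 = 2.01.
Higher confidence requires a wider interval.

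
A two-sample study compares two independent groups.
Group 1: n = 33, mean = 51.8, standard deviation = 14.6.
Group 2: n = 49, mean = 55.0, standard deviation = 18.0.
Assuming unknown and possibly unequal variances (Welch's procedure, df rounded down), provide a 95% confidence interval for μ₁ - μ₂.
(-10.40, 4.00)

Difference: x̄₁ - x̄₂ = -3.20
SE = √(s₁²/n₁ + s₂²/n₂) = √(14.6²/33 + 18.0²/49) = 3.6155
df = 77.15 → 77 (Welch–Satterthwaite, rounded down)
t* = 1.991

CI: -3.20 ± 1.991 · 3.6155 = -3.20 ± 7.20 = (-10.40, 4.00)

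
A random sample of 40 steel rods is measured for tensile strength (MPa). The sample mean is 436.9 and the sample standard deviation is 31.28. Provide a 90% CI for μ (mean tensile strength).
(428.57, 445.23)

t-interval (σ unknown):
df = n - 1 = 39
t* = 1.685 for 90% confidence

Margin of error = t* · s/√n = 1.685 · 31.28/√40 = 8.33

CI: (428.57, 445.23)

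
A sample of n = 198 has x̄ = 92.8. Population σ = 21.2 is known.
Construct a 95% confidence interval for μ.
(89.85, 95.75)

z-interval (σ known):
z* = 1.960 for 95% confidence

Margin of error = z* · σ/√n = 1.960 · 21.2/√198 = 2.95

CI: (92.8 - 2.95, 92.8 + 2.95) = (89.85, 95.75)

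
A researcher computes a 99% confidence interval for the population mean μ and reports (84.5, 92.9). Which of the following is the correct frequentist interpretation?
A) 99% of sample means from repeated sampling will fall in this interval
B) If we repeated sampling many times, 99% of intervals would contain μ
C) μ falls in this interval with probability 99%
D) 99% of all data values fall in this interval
B

A) Wrong — coverage applies to intervals containing μ, not to future x̄ values.
B) Correct — this is the frequentist long-run coverage interpretation.
C) Wrong — μ is fixed; the randomness lives in the interval, not in μ.
D) Wrong — a CI is about the parameter μ, not individual data values.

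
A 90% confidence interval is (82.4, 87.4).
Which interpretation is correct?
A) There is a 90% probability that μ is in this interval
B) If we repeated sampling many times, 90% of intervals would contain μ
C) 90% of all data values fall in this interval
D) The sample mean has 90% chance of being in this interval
B

A) Wrong — μ is fixed; the randomness lives in the interval, not in μ.
B) Correct — this is the frequentist long-run coverage interpretation.
C) Wrong — a CI is about the parameter μ, not individual data values.
D) Wrong — x̄ is observed and sits in the interval by construction.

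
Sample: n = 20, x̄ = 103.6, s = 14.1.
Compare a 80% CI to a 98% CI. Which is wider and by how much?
98% CI is wider by 7.64

df = 19
80% CI: t* = 1.328, (99.41, 107.79), width = 2 · t* · s/√n = 8.37
98% CI: t* = 2.539, (95.59, 111.61), width = 2 · t* · s/√n = 16.01

The 98% CI is wider by 16.01 - 8.37 = 7.64.
Higher confidence requires a wider interval.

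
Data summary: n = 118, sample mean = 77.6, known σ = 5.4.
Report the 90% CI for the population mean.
(76.78, 78.42)

z-interval (σ known):
z* = 1.645 for 90% confidence

Margin of error = z* · σ/√n = 1.645 · 5.4/√118 = 0.82

CI: (77.6 - 0.82, 77.6 + 0.82) = (76.78, 78.42)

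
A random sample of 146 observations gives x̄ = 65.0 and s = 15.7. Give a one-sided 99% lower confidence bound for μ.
μ ≥ 61.94

Lower bound (one-sided):
t* = 2.352 (one-sided for 99%)
Lower bound = x̄ - t* · s/√n = 65.0 - 2.352 · 15.7/√146 = 61.94

We are 99% confident that μ ≥ 61.94.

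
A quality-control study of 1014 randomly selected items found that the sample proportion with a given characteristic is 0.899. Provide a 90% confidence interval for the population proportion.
(0.883, 0.915)

Proportion CI:
SE = √(p̂(1-p̂)/n) = √(0.899 · 0.101 / 1014) = 0.00946

z* = 1.645
Margin = z* · SE = 1.645 · 0.00946 = 0.0156

CI: 0.899 ± 0.0156 = (0.883, 0.915)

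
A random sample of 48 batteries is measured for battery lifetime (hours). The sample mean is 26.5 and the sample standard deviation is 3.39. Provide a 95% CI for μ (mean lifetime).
(25.52, 27.48)

t-interval (σ unknown):
df = n - 1 = 47
t* = 2.012 for 95% confidence

Margin of error = t* · s/√n = 2.012 · 3.39/√48 = 0.98

CI: (25.52, 27.48)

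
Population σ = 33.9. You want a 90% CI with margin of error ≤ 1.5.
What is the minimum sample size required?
n ≥ 1383

For margin E ≤ 1.5:
n ≥ (z* · σ / E)²
n ≥ (1.645 · 33.9 / 1.5)²
n ≥ 1382.13

Minimum n = 1383 (rounding up)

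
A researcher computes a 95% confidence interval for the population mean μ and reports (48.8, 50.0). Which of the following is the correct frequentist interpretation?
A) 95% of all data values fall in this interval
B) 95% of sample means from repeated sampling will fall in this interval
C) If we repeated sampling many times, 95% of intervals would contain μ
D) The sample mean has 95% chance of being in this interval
C

A) Wrong — a CI is about the parameter μ, not individual data values.
B) Wrong — coverage applies to intervals containing μ, not to future x̄ values.
C) Correct — this is the frequentist long-run coverage interpretation.
D) Wrong — x̄ is observed and sits in the interval by construction.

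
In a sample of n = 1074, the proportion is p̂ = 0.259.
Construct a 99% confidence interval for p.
(0.225, 0.293)

Proportion CI:
SE = √(p̂(1-p̂)/n) = √(0.259 · 0.741 / 1074) = 0.01337

z* = 2.576
Margin = z* · SE = 2.576 · 0.01337 = 0.0344

CI: 0.259 ± 0.0344 = (0.225, 0.293)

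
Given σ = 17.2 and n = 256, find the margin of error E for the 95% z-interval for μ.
Margin of error = 2.11

Margin of error = z* · σ/√n
= 1.960 · 17.2/√256
= 1.960 · 17.2/16.0000
= 2.11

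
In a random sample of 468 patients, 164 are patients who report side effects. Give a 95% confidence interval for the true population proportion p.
(0.307, 0.394)

Proportion CI:
p̂ = 164/468 = 0.35043
SE = √(p̂(1-p̂)/n) = √(0.35043 · 0.64957 / 468) = 0.02205

z* = 1.960
Margin = z* · SE = 1.960 · 0.02205 = 0.0432

CI: 0.35043 ± 0.0432 = (0.307, 0.394)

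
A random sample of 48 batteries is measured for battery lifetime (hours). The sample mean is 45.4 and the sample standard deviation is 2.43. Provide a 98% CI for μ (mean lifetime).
(44.56, 46.24)

t-interval (σ unknown):
df = n - 1 = 47
t* = 2.408 for 98% confidence

Margin of error = t* · s/√n = 2.408 · 2.43/√48 = 0.84

CI: (44.56, 46.24)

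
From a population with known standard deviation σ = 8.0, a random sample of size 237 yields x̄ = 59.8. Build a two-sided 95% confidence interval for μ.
(58.78, 60.82)

z-interval (σ known):
z* = 1.960 for 95% confidence

Margin of error = z* · σ/√n = 1.960 · 8.0/√237 = 1.02

CI: (59.8 - 1.02, 59.8 + 1.02) = (58.78, 60.82)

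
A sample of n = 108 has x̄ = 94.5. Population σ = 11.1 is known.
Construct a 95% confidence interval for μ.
(92.41, 96.59)

z-interval (σ known):
z* = 1.960 for 95% confidence

Margin of error = z* · σ/√n = 1.960 · 11.1/√108 = 2.09

CI: (94.5 - 2.09, 94.5 + 2.09) = (92.41, 96.59)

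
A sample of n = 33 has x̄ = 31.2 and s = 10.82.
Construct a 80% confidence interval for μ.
(28.73, 33.67)

t-interval (σ unknown):
df = n - 1 = 32
t* = 1.309 for 80% confidence

Margin of error = t* · s/√n = 1.309 · 10.82/√33 = 2.47

CI: (28.73, 33.67)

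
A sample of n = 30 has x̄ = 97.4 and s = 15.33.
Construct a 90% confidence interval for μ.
(92.64, 102.16)

t-interval (σ unknown):
df = n - 1 = 29
t* = 1.699 for 90% confidence

Margin of error = t* · s/√n = 1.699 · 15.33/√30 = 4.76

CI: (92.64, 102.16)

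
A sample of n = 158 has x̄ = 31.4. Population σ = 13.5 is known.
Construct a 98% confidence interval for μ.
(28.90, 33.90)

z-interval (σ known):
z* = 2.326 for 98% confidence

Margin of error = z* · σ/√n = 2.326 · 13.5/√158 = 2.50

CI: (31.4 - 2.50, 31.4 + 2.50) = (28.90, 33.90)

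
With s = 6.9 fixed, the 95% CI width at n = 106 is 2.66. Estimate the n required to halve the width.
n ≈ 424

CI width ∝ 1/√n
To reduce width by factor 2, need √n to grow by 2 → need 2² = 4 times as many samples.

Current: n = 106, width = 2.66
New: n = 424, width ≈ 1.32

Width reduced by factor of 2.66/1.32 = 2.02.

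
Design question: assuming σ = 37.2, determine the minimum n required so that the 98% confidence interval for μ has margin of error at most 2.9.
n ≥ 891

For margin E ≤ 2.9:
n ≥ (z* · σ / E)²
n ≥ (2.326 · 37.2 / 2.9)²
n ≥ 890.24

Minimum n = 891 (rounding up)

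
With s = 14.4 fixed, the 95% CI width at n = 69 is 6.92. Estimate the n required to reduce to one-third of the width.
n ≈ 621

CI width ∝ 1/√n
To reduce width by factor 3, need √n to grow by 3 → need 3² = 9 times as many samples.

Current: n = 69, width = 6.92
New: n = 621, width ≈ 2.27

Width reduced by factor of 6.92/2.27 = 3.05.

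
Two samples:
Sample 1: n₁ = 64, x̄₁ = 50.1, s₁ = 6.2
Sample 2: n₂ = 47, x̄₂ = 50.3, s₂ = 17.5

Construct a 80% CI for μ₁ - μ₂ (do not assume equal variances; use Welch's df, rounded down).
(-3.66, 3.26)

Difference: x̄₁ - x̄₂ = -0.20
SE = √(s₁²/n₁ + s₂²/n₂) = √(6.2²/64 + 17.5²/47) = 2.6677
df = 54.53 → 54 (Welch–Satterthwaite, rounded down)
t* = 1.297

CI: -0.20 ± 1.297 · 2.6677 = -0.20 ± 3.46 = (-3.66, 3.26)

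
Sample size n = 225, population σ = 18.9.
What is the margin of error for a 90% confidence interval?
Margin of error = 2.07

Margin of error = z* · σ/√n
= 1.645 · 18.9/√225
= 1.645 · 18.9/15.0000
= 2.07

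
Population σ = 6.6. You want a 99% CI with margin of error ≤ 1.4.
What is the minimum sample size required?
n ≥ 148

For margin E ≤ 1.4:
n ≥ (z* · σ / E)²
n ≥ (2.576 · 6.6 / 1.4)²
n ≥ 147.48

Minimum n = 148 (rounding up)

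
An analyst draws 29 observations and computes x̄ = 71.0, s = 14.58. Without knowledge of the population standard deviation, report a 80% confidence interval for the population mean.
(67.45, 74.55)

t-interval (σ unknown):
df = n - 1 = 28
t* = 1.313 for 80% confidence

Margin of error = t* · s/√n = 1.313 · 14.58/√29 = 3.55

CI: (67.45, 74.55)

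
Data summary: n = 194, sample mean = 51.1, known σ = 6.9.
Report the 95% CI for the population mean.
(50.13, 52.07)

z-interval (σ known):
z* = 1.960 for 95% confidence

Margin of error = z* · σ/√n = 1.960 · 6.9/√194 = 0.97

CI: (51.1 - 0.97, 51.1 + 0.97) = (50.13, 52.07)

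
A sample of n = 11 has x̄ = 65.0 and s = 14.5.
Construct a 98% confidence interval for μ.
(52.92, 77.08)

t-interval (σ unknown):
df = n - 1 = 10
t* = 2.764 for 98% confidence

Margin of error = t* · s/√n = 2.764 · 14.5/√11 = 12.08

CI: (52.92, 77.08)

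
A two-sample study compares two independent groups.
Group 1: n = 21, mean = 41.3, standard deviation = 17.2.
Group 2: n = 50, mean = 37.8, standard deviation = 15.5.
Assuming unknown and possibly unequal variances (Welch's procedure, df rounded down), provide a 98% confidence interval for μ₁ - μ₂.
(-7.11, 14.11)

Difference: x̄₁ - x̄₂ = 3.50
SE = √(s₁²/n₁ + s₂²/n₂) = √(17.2²/21 + 15.5²/50) = 4.3466
df = 34.34 → 34 (Welch–Satterthwaite, rounded down)
t* = 2.441

CI: 3.50 ± 2.441 · 4.3466 = 3.50 ± 10.61 = (-7.11, 14.11)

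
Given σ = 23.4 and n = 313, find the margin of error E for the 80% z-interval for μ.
Margin of error = 1.70

Margin of error = z* · σ/√n
= 1.282 · 23.4/√313
= 1.282 · 23.4/17.6918
= 1.70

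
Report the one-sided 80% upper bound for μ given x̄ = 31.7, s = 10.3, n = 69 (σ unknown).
μ ≤ 32.75

Upper bound (one-sided):
t* = 0.847 (one-sided for 80%)
Upper bound = x̄ + t* · s/√n = 31.7 + 0.847 · 10.3/√69 = 32.75

We are 80% confident that μ ≤ 32.75.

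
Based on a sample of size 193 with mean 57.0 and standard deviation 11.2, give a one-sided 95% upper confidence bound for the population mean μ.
μ ≤ 58.33

Upper bound (one-sided):
t* = 1.653 (one-sided for 95%)
Upper bound = x̄ + t* · s/√n = 57.0 + 1.653 · 11.2/√193 = 58.33

We are 95% confident that μ ≤ 58.33.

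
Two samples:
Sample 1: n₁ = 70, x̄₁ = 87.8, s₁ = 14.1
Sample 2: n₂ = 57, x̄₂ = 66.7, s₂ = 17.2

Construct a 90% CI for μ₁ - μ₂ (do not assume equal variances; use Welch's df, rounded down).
(16.40, 25.80)

Difference: x̄₁ - x̄₂ = 21.10
SE = √(s₁²/n₁ + s₂²/n₂) = √(14.1²/70 + 17.2²/57) = 2.8338
df = 107.85 → 107 (Welch–Satterthwaite, rounded down)
t* = 1.659

CI: 21.10 ± 1.659 · 2.8338 = 21.10 ± 4.70 = (16.40, 25.80)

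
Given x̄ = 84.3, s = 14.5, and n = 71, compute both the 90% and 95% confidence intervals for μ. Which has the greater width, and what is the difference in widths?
95% CI is wider by 1.12

df = 70
90% CI: t* = 1.667, (81.43, 87.17), width = 2 · t* · s/√n = 5.74
95% CI: t* = 1.994, (80.87, 87.73), width = 2 · t* · s/√n = 6.86

The 95% CI is wider by 6.86 - 5.74 = 1.12.
Higher confidence requires a wider interval.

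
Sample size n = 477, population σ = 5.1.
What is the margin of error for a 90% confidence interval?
Margin of error = 0.38

Margin of error = z* · σ/√n
= 1.645 · 5.1/√477
= 1.645 · 5.1/21.8403
= 0.38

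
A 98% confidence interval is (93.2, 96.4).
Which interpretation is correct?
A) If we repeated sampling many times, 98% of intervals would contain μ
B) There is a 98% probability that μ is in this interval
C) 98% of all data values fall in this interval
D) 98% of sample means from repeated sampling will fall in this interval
A

A) Correct — this is the frequentist long-run coverage interpretation.
B) Wrong — μ is fixed; the randomness lives in the interval, not in μ.
C) Wrong — a CI is about the parameter μ, not individual data values.
D) Wrong — coverage applies to intervals containing μ, not to future x̄ values.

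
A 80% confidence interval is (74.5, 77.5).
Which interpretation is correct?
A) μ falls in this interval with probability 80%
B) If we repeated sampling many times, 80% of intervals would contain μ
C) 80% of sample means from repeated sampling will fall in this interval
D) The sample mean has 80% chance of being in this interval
B

A) Wrong — μ is fixed; the randomness lives in the interval, not in μ.
B) Correct — this is the frequentist long-run coverage interpretation.
C) Wrong — coverage applies to intervals containing μ, not to future x̄ values.
D) Wrong — x̄ is observed and sits in the interval by construction.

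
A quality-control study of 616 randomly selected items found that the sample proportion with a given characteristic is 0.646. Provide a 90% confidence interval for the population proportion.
(0.614, 0.678)

Proportion CI:
SE = √(p̂(1-p̂)/n) = √(0.646 · 0.354 / 616) = 0.01927

z* = 1.645
Margin = z* · SE = 1.645 · 0.01927 = 0.0317

CI: 0.646 ± 0.0317 = (0.614, 0.678)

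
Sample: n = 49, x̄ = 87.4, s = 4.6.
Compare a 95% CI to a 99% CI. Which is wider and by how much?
99% CI is wider by 0.88

df = 48
95% CI: t* = 2.011, (86.08, 88.72), width = 2 · t* · s/√n = 2.64
99% CI: t* = 2.682, (85.64, 89.16), width = 2 · t* · s/√n = 3.52

The 99% CI is wider by 3.52 - 2.64 = 0.88.
Higher confidence requires a wider interval.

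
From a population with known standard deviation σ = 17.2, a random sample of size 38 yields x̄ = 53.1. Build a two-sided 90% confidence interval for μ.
(48.51, 57.69)

z-interval (σ known):
z* = 1.645 for 90% confidence

Margin of error = z* · σ/√n = 1.645 · 17.2/√38 = 4.59

CI: (53.1 - 4.59, 53.1 + 4.59) = (48.51, 57.69)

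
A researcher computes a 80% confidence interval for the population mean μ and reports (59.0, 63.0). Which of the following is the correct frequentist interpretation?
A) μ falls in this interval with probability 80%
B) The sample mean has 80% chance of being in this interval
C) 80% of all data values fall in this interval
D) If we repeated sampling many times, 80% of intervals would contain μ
D

A) Wrong — μ is fixed; the randomness lives in the interval, not in μ.
B) Wrong — x̄ is observed and sits in the interval by construction.
C) Wrong — a CI is about the parameter μ, not individual data values.
D) Correct — this is the frequentist long-run coverage interpretation.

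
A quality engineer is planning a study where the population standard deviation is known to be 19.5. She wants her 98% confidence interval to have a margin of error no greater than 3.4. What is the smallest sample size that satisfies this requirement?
n ≥ 178

For margin E ≤ 3.4:
n ≥ (z* · σ / E)²
n ≥ (2.326 · 19.5 / 3.4)²
n ≥ 177.96

Minimum n = 178 (rounding up)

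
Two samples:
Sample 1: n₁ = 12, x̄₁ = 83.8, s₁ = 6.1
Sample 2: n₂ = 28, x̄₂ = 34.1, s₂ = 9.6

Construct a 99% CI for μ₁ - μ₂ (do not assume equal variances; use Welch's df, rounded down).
(42.78, 56.62)

Difference: x̄₁ - x̄₂ = 49.70
SE = √(s₁²/n₁ + s₂²/n₂) = √(6.1²/12 + 9.6²/28) = 2.5283
df = 32.04 → 32 (Welch–Satterthwaite, rounded down)
t* = 2.738

CI: 49.70 ± 2.738 · 2.5283 = 49.70 ± 6.92 = (42.78, 56.62)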